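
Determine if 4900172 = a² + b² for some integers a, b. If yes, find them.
Not possible

Factorization: 4900172 = 2^2 × 107^3
By Fermat: n is sum of two squares iff every prime p ≡ 3 (mod 4) appears to even power.
Prime(s) ≡ 3 (mod 4) with odd exponent: [(107, 3)]
Therefore 4900172 cannot be expressed as a² + b².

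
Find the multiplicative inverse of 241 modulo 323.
193

gcd(241, 323) = 1, so the inverse exists.
Extended Euclidean algorithm on (323, 241):
323 = 1 × 241 + 82  ⟹  82 = (1)·323 + (-1)·241
241 = 2 × 82 + 77  ⟹  77 = (-2)·323 + (3)·241
82 = 1 × 77 + 5  ⟹  5 = (3)·323 + (-4)·241
77 = 15 × 5 + 2  ⟹  2 = (-47)·323 + (63)·241
5 = 2 × 2 + 1  ⟹  1 = (97)·323 + (-130)·241
So (-130)·241 ≡ 1 (mod 323), i.e. 241^(-1) ≡ -130 ≡ 193 (mod 323).
Check: 241 × 193 = 46513 ≡ 1 (mod 323)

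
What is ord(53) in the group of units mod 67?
22

67 is prime, so ord(53) divides φ(67) = 66.
Divisors of 66: 1, 2, 3, 6, 11, 22, 33, 66.
Repeated squaring: 53^1 ≡ 53, 53^2 ≡ 62, 53^4 ≡ 25, 53^8 ≡ 22, 53^16 ≡ 15, 53^32 ≡ 24, 53^64 ≡ 40 (mod 67).
Test 53^d mod 67 for each divisor d in increasing order:
53^1 ≡ 53
53^2 ≡ 62
53^3 = 53^2·53^1 ≡ 3
53^6 = 53^4·53^2 ≡ 9
53^11 = 53^8·53^2·53^1 ≡ 66
53^22 = 53^16·53^4·53^2 ≡ 1  ← first divisor giving 1
The order is 22.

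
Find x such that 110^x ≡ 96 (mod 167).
62

Baby-step giant-step with step n = ⌈√167⌉ = 13.
Baby steps 110^j mod 167 (j:value) for j=0..12: 0:1, 1:110, 2:76, 3:10, 4:98, 5:92, 6:100, 7:145, 8:85, 9:165, 10:114, 11:15, 12:147.
Giant-step multiplier: 110^(-13) ≡ 110^(166-13) = 110^153 ≡ 23 (mod 167).
Giant steps γ_i = 96·23^i mod 167: γ_0=96, γ_1=37, γ_2=16, γ_3=34, γ_4=114 (in table at j=10).
x = i·n + j = 4·13 + 10 = 62.
Check: 110^62 ≡ 96 (mod 167).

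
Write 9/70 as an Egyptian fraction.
1/8 + 1/280

Greedy algorithm:
9/70: ceiling(70/9) = 8, use 1/8
1/280: ceiling(280/1) = 280, use 1/280
Result: 9/70 = 1/8 + 1/280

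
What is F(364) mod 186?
3

Matrix identity: Q^n = [[F_(n+1), F_n], [F_n, F_(n-1)]] with Q = [[1,1],[1,0]].
n = 364 = 101101100₂. Square-and-multiply, entries mod 186:
Q^1 = [[1,1],[1,0]]
Q^2 = (Q^1)² = [[2,1],[1,1]]
Q^5 = (Q^2)²·Q = [[8,5],[5,3]]
Q^11 = (Q^5)²·Q = [[144,89],[89,55]]
Q^22 = (Q^11)² = [[13,41],[41,158]]
Q^45 = (Q^22)²·Q = [[119,176],[176,129]]
Q^91 = (Q^45)²·Q = [[63,125],[125,124]]
Q^182 = (Q^91)² = [[64,125],[125,125]]
Q^364 = (Q^182)² = [[5,3],[3,2]]
F_364 mod 186 = Q^364[0][1] = 3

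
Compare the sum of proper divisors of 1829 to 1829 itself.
deficient

Proper divisors of 1829: sum = 1 + 31 + 59 = 91
Since 91 < 1829, 1829 is deficient.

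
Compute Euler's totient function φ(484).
220

484 = 2^2 × 11^2
φ(n) = n × ∏(1 - 1/p) for each prime p dividing n
φ(484) = 484 × (1 - 1/2) × (1 - 1/11) = 220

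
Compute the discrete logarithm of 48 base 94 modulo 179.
80

Baby-step giant-step with step n = ⌈√179⌉ = 14.
Baby steps 94^j mod 179 (j:value) for j=0..13: 0:1, 1:94, 2:65, 3:24, 4:108, 5:128, 6:39, 7:86, 8:29, 9:41, 10:95, 11:159, 12:89, 13:132.
Giant-step multiplier: 94^(-14) ≡ 94^(178-14) = 94^164 ≡ 22 (mod 179).
Giant steps γ_i = 48·22^i mod 179: γ_0=48, γ_1=161, γ_2=141, γ_3=59, γ_4=45, γ_5=95 (in table at j=10).
x = i·n + j = 5·14 + 10 = 80.
Check: 94^80 ≡ 48 (mod 179).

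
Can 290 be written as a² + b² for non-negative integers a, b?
1² + 17² (a=1, b=17)

Factorization: 290 = 2 × 5 × 29
By Fermat: n is sum of two squares iff every prime p ≡ 3 (mod 4) appears to even power.
All primes ≡ 3 (mod 4) appear to even power.
Search a = 0, 1, 2, … for 290 - a² a perfect square: first hit at a = 1: 290 - 1 = 289 = 17².
290 = 1² + 17² = 1 + 289 ✓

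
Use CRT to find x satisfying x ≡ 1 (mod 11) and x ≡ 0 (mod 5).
45

Using Chinese Remainder Theorem:
M = 11 × 5 = 55
M1 = 5, M2 = 11
y1 = 5^(-1) mod 11 = 9
y2 = 11^(-1) mod 5 = 1
x = (1×5×9 + 0×11×1) mod 55 = 45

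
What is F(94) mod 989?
137

Matrix identity: Q^n = [[F_(n+1), F_n], [F_n, F_(n-1)]] with Q = [[1,1],[1,0]].
n = 94 = 1011110₂. Square-and-multiply, entries mod 989:
Q^1 = [[1,1],[1,0]]
Q^2 = (Q^1)² = [[2,1],[1,1]]
Q^5 = (Q^2)²·Q = [[8,5],[5,3]]
Q^11 = (Q^5)²·Q = [[144,89],[89,55]]
Q^23 = (Q^11)²·Q = [[874,965],[965,898]]
Q^47 = (Q^23)²·Q = [[943,944],[944,988]]
Q^94 = (Q^47)² = [[185,137],[137,48]]
F_94 mod 989 = Q^94[0][1] = 137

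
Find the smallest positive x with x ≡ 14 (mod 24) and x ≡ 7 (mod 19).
254

Using Chinese Remainder Theorem:
M = 24 × 19 = 456
M1 = 19, M2 = 24
y1 = 19^(-1) mod 24 = 19
y2 = 24^(-1) mod 19 = 4
x = (14×19×19 + 7×24×4) mod 456 = 254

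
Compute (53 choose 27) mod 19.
7

Using Lucas' theorem:
Write n=53 and k=27 in base 19:
n in base 19: [2, 15]
k in base 19: [1, 8]
C(53,27) mod 19 = ∏ C(n_i, k_i) mod 19
Digit binomials (mod 19): C(2,1) = 2; C(15,8) = 6435 ≡ 13
Product: 2 × 13 = 26 ≡ 7 (mod 19)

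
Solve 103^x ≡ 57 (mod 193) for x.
47

Baby-step giant-step with step n = ⌈√193⌉ = 14.
Baby steps 103^j mod 193 (j:value) for j=0..13: 0:1, 1:103, 2:187, 3:154, 4:36, 5:41, 6:170, 7:140, 8:138, 9:125, 10:137, 11:22, 12:143, 13:61.
Giant-step multiplier: 103^(-14) ≡ 103^(192-14) = 103^178 ≡ 92 (mod 193).
Giant steps γ_i = 57·92^i mod 193: γ_0=57, γ_1=33, γ_2=141, γ_3=41 (in table at j=5).
x = i·n + j = 3·14 + 5 = 47.
Check: 103^47 ≡ 57 (mod 193).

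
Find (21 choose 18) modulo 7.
0

Using Lucas' theorem:
Write n=21 and k=18 in base 7:
n in base 7: [3, 0]
k in base 7: [2, 4]
C(21,18) mod 7 = ∏ C(n_i, k_i) mod 7
Digit binomials (mod 7): C(3,2) = 3; C(0,4) = 0 (k_i > n_i)
Product: 3 × 0 = 0 ≡ 0 (mod 7)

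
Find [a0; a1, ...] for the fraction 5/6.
[0; 1, 5]

Euclidean algorithm steps:
5 = 0 × 6 + 5
6 = 1 × 5 + 1
5 = 5 × 1 + 0
Continued fraction: [0; 1, 5]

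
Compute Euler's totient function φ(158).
78

158 = 2 × 79
φ(n) = n × ∏(1 - 1/p) for each prime p dividing n
φ(158) = 158 × (1 - 1/2) × (1 - 1/79) = 78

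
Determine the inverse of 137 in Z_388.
17

gcd(137, 388) = 1, so the inverse exists.
Extended Euclidean algorithm on (388, 137):
388 = 2 × 137 + 114  ⟹  114 = (1)·388 + (-2)·137
137 = 1 × 114 + 23  ⟹  23 = (-1)·388 + (3)·137
114 = 4 × 23 + 22  ⟹  22 = (5)·388 + (-14)·137
23 = 1 × 22 + 1  ⟹  1 = (-6)·388 + (17)·137
So (17)·137 ≡ 1 (mod 388), i.e. 137^(-1) ≡ 17 (mod 388).
Check: 137 × 17 = 2329 ≡ 1 (mod 388)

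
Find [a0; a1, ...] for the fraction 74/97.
[0; 1, 3, 4, 1, 1, 2]

Euclidean algorithm steps:
74 = 0 × 97 + 74
97 = 1 × 74 + 23
74 = 3 × 23 + 5
23 = 4 × 5 + 3
5 = 1 × 3 + 2
3 = 1 × 2 + 1
2 = 2 × 1 + 0
Continued fraction: [0; 1, 3, 4, 1, 1, 2]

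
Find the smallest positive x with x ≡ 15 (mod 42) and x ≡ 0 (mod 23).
897

Using Chinese Remainder Theorem:
M = 42 × 23 = 966
M1 = 23, M2 = 42
y1 = 23^(-1) mod 42 = 11
y2 = 42^(-1) mod 23 = 17
x = (15×23×11 + 0×42×17) mod 966 = 897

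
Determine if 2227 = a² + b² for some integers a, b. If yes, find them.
Not possible

Factorization: 2227 = 17 × 131
By Fermat: n is sum of two squares iff every prime p ≡ 3 (mod 4) appears to even power.
Prime(s) ≡ 3 (mod 4) with odd exponent: [(131, 1)]
Therefore 2227 cannot be expressed as a² + b².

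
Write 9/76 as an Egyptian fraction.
1/9 + 1/137 + 1/93708

Greedy algorithm:
9/76: ceiling(76/9) = 9, use 1/9
5/684: ceiling(684/5) = 137, use 1/137
1/93708: ceiling(93708/1) = 93708, use 1/93708
Result: 9/76 = 1/9 + 1/137 + 1/93708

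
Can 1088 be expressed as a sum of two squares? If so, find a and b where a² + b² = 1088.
8² + 32² (a=8, b=32)

Factorization: 1088 = 2^6 × 17
By Fermat: n is sum of two squares iff every prime p ≡ 3 (mod 4) appears to even power.
All primes ≡ 3 (mod 4) appear to even power.
Search a = 0, 1, 2, … for 1088 - a² a perfect square: first hit at a = 8: 1088 - 64 = 1024 = 32².
1088 = 8² + 32² = 64 + 1024 ✓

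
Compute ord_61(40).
12

61 is prime, so ord(40) divides φ(61) = 60.
Divisors of 60: 1, 2, 3, 4, 5, 6, 10, 12, 15, 20, 30, 60.
Repeated squaring: 40^1 ≡ 40, 40^2 ≡ 14, 40^4 ≡ 13, 40^8 ≡ 47, 40^16 ≡ 13, 40^32 ≡ 47 (mod 61).
Test 40^d mod 61 for each divisor d in increasing order:
40^1 ≡ 40
40^2 ≡ 14
40^3 = 40^2·40^1 ≡ 11
40^4 ≡ 13
40^5 = 40^4·40^1 ≡ 32
40^6 = 40^4·40^2 ≡ 60
40^10 = 40^8·40^2 ≡ 48
40^12 = 40^8·40^4 ≡ 1  ← first divisor giving 1
The order is 12.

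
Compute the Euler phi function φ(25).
20

25 = 5^2
φ(n) = n × ∏(1 - 1/p) for each prime p dividing n
φ(25) = 25 × (1 - 1/5) = 20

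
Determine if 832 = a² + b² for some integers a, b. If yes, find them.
16² + 24² (a=16, b=24)

Factorization: 832 = 2^6 × 13
By Fermat: n is sum of two squares iff every prime p ≡ 3 (mod 4) appears to even power.
All primes ≡ 3 (mod 4) appear to even power.
Search a = 0, 1, 2, … for 832 - a² a perfect square: first hit at a = 16: 832 - 256 = 576 = 24².
832 = 16² + 24² = 256 + 576 ✓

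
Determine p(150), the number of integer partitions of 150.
40853235313

p(n) counts ways to write n as a sum of positive integers (order ignored).
Euler's pentagonal recurrence: p(k) = p(k-1) + p(k-2) - p(k-5) - p(k-7) + p(k-12) + p(k-15) - ... (offsets j(3j∓1)/2, signs ++--, p(0)=1, p(<0)=0).
DP table for k = 0..149: p(0)=1, p(1)=1, p(2)=2, p(3)=3, p(4)=5, p(5)=7, p(6)=11, p(7)=15, p(8)=22, p(9)=30, p(10)=42, p(11)=56, p(12)=77, p(13)=101, p(14)=135, p(15)=176, p(16)=231, p(17)=297, p(18)=385, p(19)=490, p(20)=627, p(21)=792, p(22)=1002, p(23)=1255, p(24)=1575, p(25)=1958, p(26)=2436, p(27)=3010, p(28)=3718, p(29)=4565, p(30)=5604, p(31)=6842, p(32)=8349, p(33)=10143, p(34)=12310, p(35)=14883, p(36)=17977, p(37)=21637, p(38)=26015, p(39)=31185, p(40)=37338, p(41)=44583, p(42)=53174, p(43)=63261, p(44)=75175, p(45)=89134, p(46)=105558, p(47)=124754, p(48)=147273, p(49)=173525, p(50)=204226, p(51)=239943, p(52)=281589, p(53)=329931, p(54)=386155, p(55)=451276, p(56)=526823, p(57)=614154, p(58)=715220, p(59)=831820, p(60)=966467, p(61)=1121505, p(62)=1300156, p(63)=1505499, p(64)=1741630, p(65)=2012558, p(66)=2323520, p(67)=2679689, p(68)=3087735, p(69)=3554345, p(70)=4087968, p(71)=4697205, p(72)=5392783, p(73)=6185689, p(74)=7089500, p(75)=8118264, p(76)=9289091, p(77)=10619863, p(78)=12132164, p(79)=13848650, p(80)=15796476, p(81)=18004327, p(82)=20506255, p(83)=23338469, p(84)=26543660, p(85)=30167357, p(86)=34262962, p(87)=38887673, p(88)=44108109, p(89)=49995925, p(90)=56634173, p(91)=64112359, p(92)=72533807, p(93)=82010177, p(94)=92669720, p(95)=104651419, p(96)=118114304, p(97)=133230930, p(98)=150198136, p(99)=169229875, p(100)=190569292, p(101)=214481126, p(102)=241265379, p(103)=271248950, p(104)=304801365, p(105)=342325709, p(106)=384276336, p(107)=431149389, p(108)=483502844, p(109)=541946240, p(110)=607163746, p(111)=679903203, p(112)=761002156, p(113)=851376628, p(114)=952050665, p(115)=1064144451, p(116)=1188908248, p(117)=1327710076, p(118)=1482074143, p(119)=1653668665, p(120)=1844349560, p(121)=2056148051, p(122)=2291320912, p(123)=2552338241, p(124)=2841940500, p(125)=3163127352, p(126)=3519222692, p(127)=3913864295, p(128)=4351078600, p(129)=4835271870, p(130)=5371315400, p(131)=5964539504, p(132)=6620830889, p(133)=7346629512, p(134)=8149040695, p(135)=9035836076, p(136)=10015581680, p(137)=11097645016, p(138)=12292341831, p(139)=13610949895, p(140)=15065878135, p(141)=16670689208, p(142)=18440293320, p(143)=20390982757, p(144)=22540654445, p(145)=24908858009, p(146)=27517052599, p(147)=30388671978, p(148)=33549419497, p(149)=37027355200.
Final step: p(150) = p(149) + p(148) - p(145) - p(143) + p(138) + p(135) - p(128) - p(124) + p(115) + p(110) - p(99) - p(93) + p(80) + p(73) - p(58) - p(50) + p(33) + p(24) - p(5)
= 37027355200 + 33549419497 - 24908858009 - 20390982757 + 12292341831 + 9035836076 - 4351078600 - 2841940500 + 1064144451 + 607163746 - 169229875 - 82010177 + 15796476 + 6185689 - 715220 - 204226 + 10143 + 1575 - 7
= 40853235313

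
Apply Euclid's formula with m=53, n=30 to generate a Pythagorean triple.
(1909, 3180, 3709)

Euclid's formula: a = m² - n², b = 2mn, c = m² + n²
m = 53, n = 30
a = 53² - 30² = 2809 - 900 = 1909
b = 2 × 53 × 30 = 3180
c = 53² + 30² = 2809 + 900 = 3709
Verification: 1909² + 3180² = 3644281 + 10112400 = 13756681 = 3709² ✓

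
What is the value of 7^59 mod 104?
15

Repeated squaring. Binary of 59 = 111011.
7^1 ≡ 7 (mod 104); 7^2 ≡ 49 (mod 104); 7^4 ≡ 9 (mod 104); 7^8 ≡ 81 (mod 104); 7^16 ≡ 9 (mod 104); 7^32 ≡ 81 (mod 104)
7^59 = 7^1 × 7^2 × 7^8 × 7^16 × 7^32 ≡ 15 (mod 104)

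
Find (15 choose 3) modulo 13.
0

Using Lucas' theorem:
Write n=15 and k=3 in base 13:
n in base 13: [1, 2]
k in base 13: [0, 3]
C(15,3) mod 13 = ∏ C(n_i, k_i) mod 13
Digit binomials (mod 13): C(1,0) = 1; C(2,3) = 0 (k_i > n_i)
Product: 1 × 0 = 0 ≡ 0 (mod 13)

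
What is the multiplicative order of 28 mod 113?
7

113 is prime, so ord(28) divides φ(113) = 112.
Divisors of 112: 1, 2, 4, 7, 8, 14, 16, 28, 56, 112.
Repeated squaring: 28^1 ≡ 28, 28^2 ≡ 106, 28^4 ≡ 49, 28^8 ≡ 28, 28^16 ≡ 106, 28^32 ≡ 49, 28^64 ≡ 28 (mod 113).
Test 28^d mod 113 for each divisor d in increasing order:
28^1 ≡ 28
28^2 ≡ 106
28^4 ≡ 49
28^7 = 28^4·28^2·28^1 ≡ 1  ← first divisor giving 1
The order is 7.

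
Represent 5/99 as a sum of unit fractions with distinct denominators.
1/20 + 1/1980

Greedy algorithm:
5/99: ceiling(99/5) = 20, use 1/20
1/1980: ceiling(1980/1) = 1980, use 1/1980
Result: 5/99 = 1/20 + 1/1980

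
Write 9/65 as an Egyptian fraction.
1/8 + 1/75 + 1/7800

Greedy algorithm:
9/65: ceiling(65/9) = 8, use 1/8
7/520: ceiling(520/7) = 75, use 1/75
1/7800: ceiling(7800/1) = 7800, use 1/7800
Result: 9/65 = 1/8 + 1/75 + 1/7800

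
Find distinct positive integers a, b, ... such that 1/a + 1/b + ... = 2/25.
1/13 + 1/325

Greedy algorithm:
2/25: ceiling(25/2) = 13, use 1/13
1/325: ceiling(325/1) = 325, use 1/325
Result: 2/25 = 1/13 + 1/325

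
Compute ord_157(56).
26

157 is prime, so ord(56) divides φ(157) = 156.
Divisors of 156: 1, 2, 3, 4, 6, 12, 13, 26, 39, 52, 78, 156.
Repeated squaring: 56^1 ≡ 56, 56^2 ≡ 153, 56^4 ≡ 16, 56^8 ≡ 99, 56^16 ≡ 67, 56^32 ≡ 93, 56^64 ≡ 14, 56^128 ≡ 39 (mod 157).
Test 56^d mod 157 for each divisor d in increasing order:
56^1 ≡ 56
56^2 ≡ 153
56^3 = 56^2·56^1 ≡ 90
56^4 ≡ 16
56^6 = 56^4·56^2 ≡ 93
56^12 = 56^8·56^4 ≡ 14
56^13 = 56^8·56^4·56^1 ≡ 156
56^26 = 56^16·56^8·56^2 ≡ 1  ← first divisor giving 1
The order is 26.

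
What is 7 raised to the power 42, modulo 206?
179

Repeated squaring. Binary of 42 = 101010.
7^1 ≡ 7 (mod 206); 7^2 ≡ 49 (mod 206); 7^4 ≡ 135 (mod 206); 7^8 ≡ 97 (mod 206); 7^16 ≡ 139 (mod 206); 7^32 ≡ 163 (mod 206)
7^42 = 7^2 × 7^8 × 7^32 ≡ 179 (mod 206)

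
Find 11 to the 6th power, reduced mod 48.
25

Repeated squaring. Binary of 6 = 110.
11^1 ≡ 11 (mod 48); 11^2 ≡ 25 (mod 48); 11^4 ≡ 1 (mod 48)
11^6 = 11^2 × 11^4 ≡ 25 (mod 48)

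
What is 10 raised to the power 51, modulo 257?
14

Repeated squaring. Binary of 51 = 110011.
10^1 ≡ 10 (mod 257); 10^2 ≡ 100 (mod 257); 10^4 ≡ 234 (mod 257); 10^8 ≡ 15 (mod 257); 10^16 ≡ 225 (mod 257); 10^32 ≡ 253 (mod 257)
10^51 = 10^1 × 10^2 × 10^16 × 10^32 ≡ 14 (mod 257)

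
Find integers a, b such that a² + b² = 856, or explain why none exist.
Not possible

Factorization: 856 = 2^3 × 107
By Fermat: n is sum of two squares iff every prime p ≡ 3 (mod 4) appears to even power.
Prime(s) ≡ 3 (mod 4) with odd exponent: [(107, 1)]
Therefore 856 cannot be expressed as a² + b².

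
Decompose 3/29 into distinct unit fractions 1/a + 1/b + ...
1/10 + 1/290

Greedy algorithm:
3/29: ceiling(29/3) = 10, use 1/10
1/290: ceiling(290/1) = 290, use 1/290
Result: 3/29 = 1/10 + 1/290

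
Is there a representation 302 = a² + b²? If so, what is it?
Not possible

Factorization: 302 = 2 × 151
By Fermat: n is sum of two squares iff every prime p ≡ 3 (mod 4) appears to even power.
Prime(s) ≡ 3 (mod 4) with odd exponent: [(151, 1)]
Therefore 302 cannot be expressed as a² + b².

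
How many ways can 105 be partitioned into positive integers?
342325709

p(n) counts ways to write n as a sum of positive integers (order ignored).
Euler's pentagonal recurrence: p(k) = p(k-1) + p(k-2) - p(k-5) - p(k-7) + p(k-12) + p(k-15) - ... (offsets j(3j∓1)/2, signs ++--, p(0)=1, p(<0)=0).
DP table for k = 0..104: p(0)=1, p(1)=1, p(2)=2, p(3)=3, p(4)=5, p(5)=7, p(6)=11, p(7)=15, p(8)=22, p(9)=30, p(10)=42, p(11)=56, p(12)=77, p(13)=101, p(14)=135, p(15)=176, p(16)=231, p(17)=297, p(18)=385, p(19)=490, p(20)=627, p(21)=792, p(22)=1002, p(23)=1255, p(24)=1575, p(25)=1958, p(26)=2436, p(27)=3010, p(28)=3718, p(29)=4565, p(30)=5604, p(31)=6842, p(32)=8349, p(33)=10143, p(34)=12310, p(35)=14883, p(36)=17977, p(37)=21637, p(38)=26015, p(39)=31185, p(40)=37338, p(41)=44583, p(42)=53174, p(43)=63261, p(44)=75175, p(45)=89134, p(46)=105558, p(47)=124754, p(48)=147273, p(49)=173525, p(50)=204226, p(51)=239943, p(52)=281589, p(53)=329931, p(54)=386155, p(55)=451276, p(56)=526823, p(57)=614154, p(58)=715220, p(59)=831820, p(60)=966467, p(61)=1121505, p(62)=1300156, p(63)=1505499, p(64)=1741630, p(65)=2012558, p(66)=2323520, p(67)=2679689, p(68)=3087735, p(69)=3554345, p(70)=4087968, p(71)=4697205, p(72)=5392783, p(73)=6185689, p(74)=7089500, p(75)=8118264, p(76)=9289091, p(77)=10619863, p(78)=12132164, p(79)=13848650, p(80)=15796476, p(81)=18004327, p(82)=20506255, p(83)=23338469, p(84)=26543660, p(85)=30167357, p(86)=34262962, p(87)=38887673, p(88)=44108109, p(89)=49995925, p(90)=56634173, p(91)=64112359, p(92)=72533807, p(93)=82010177, p(94)=92669720, p(95)=104651419, p(96)=118114304, p(97)=133230930, p(98)=150198136, p(99)=169229875, p(100)=190569292, p(101)=214481126, p(102)=241265379, p(103)=271248950, p(104)=304801365.
Final step: p(105) = p(104) + p(103) - p(100) - p(98) + p(93) + p(90) - p(83) - p(79) + p(70) + p(65) - p(54) - p(48) + p(35) + p(28) - p(13) - p(5)
= 304801365 + 271248950 - 190569292 - 150198136 + 82010177 + 56634173 - 23338469 - 13848650 + 4087968 + 2012558 - 386155 - 147273 + 14883 + 3718 - 101 - 7
= 342325709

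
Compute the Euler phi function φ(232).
112

232 = 2^3 × 29
φ(n) = n × ∏(1 - 1/p) for each prime p dividing n
φ(232) = 232 × (1 - 1/2) × (1 - 1/29) = 112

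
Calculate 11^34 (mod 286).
231

Repeated squaring. Binary of 34 = 100010.
11^1 ≡ 11 (mod 286); 11^2 ≡ 121 (mod 286); 11^4 ≡ 55 (mod 286); 11^8 ≡ 165 (mod 286); 11^16 ≡ 55 (mod 286); 11^32 ≡ 165 (mod 286)
11^34 = 11^2 × 11^32 ≡ 231 (mod 286)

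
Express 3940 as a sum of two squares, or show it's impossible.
24² + 58² (a=24, b=58)

Factorization: 3940 = 2^2 × 5 × 197
By Fermat: n is sum of two squares iff every prime p ≡ 3 (mod 4) appears to even power.
All primes ≡ 3 (mod 4) appear to even power.
Search a = 0, 1, 2, … for 3940 - a² a perfect square: first hit at a = 24: 3940 - 576 = 3364 = 58².
3940 = 24² + 58² = 576 + 3364 ✓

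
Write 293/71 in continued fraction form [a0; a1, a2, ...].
[4; 7, 1, 8]

Euclidean algorithm steps:
293 = 4 × 71 + 9
71 = 7 × 9 + 8
9 = 1 × 8 + 1
8 = 8 × 1 + 0
Continued fraction: [4; 7, 1, 8]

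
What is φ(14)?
6

14 = 2 × 7
φ(n) = n × ∏(1 - 1/p) for each prime p dividing n
φ(14) = 14 × (1 - 1/2) × (1 - 1/7) = 6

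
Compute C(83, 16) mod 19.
0

Using Lucas' theorem:
Write n=83 and k=16 in base 19:
n in base 19: [4, 7]
k in base 19: [0, 16]
C(83,16) mod 19 = ∏ C(n_i, k_i) mod 19
Digit binomials (mod 19): C(4,0) = 1; C(7,16) = 0 (k_i > n_i)
Product: 1 × 0 = 0 ≡ 0 (mod 19)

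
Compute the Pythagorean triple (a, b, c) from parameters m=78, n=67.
(1595, 10452, 10573)

Euclid's formula: a = m² - n², b = 2mn, c = m² + n²
m = 78, n = 67
a = 78² - 67² = 6084 - 4489 = 1595
b = 2 × 78 × 67 = 10452
c = 78² + 67² = 6084 + 4489 = 10573
Verification: 1595² + 10452² = 2544025 + 109244304 = 111788329 = 10573² ✓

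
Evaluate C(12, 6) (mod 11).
0

Using Lucas' theorem:
Write n=12 and k=6 in base 11:
n in base 11: [1, 1]
k in base 11: [0, 6]
C(12,6) mod 11 = ∏ C(n_i, k_i) mod 11
Digit binomials (mod 11): C(1,0) = 1; C(1,6) = 0 (k_i > n_i)
Product: 1 × 0 = 0 ≡ 0 (mod 11)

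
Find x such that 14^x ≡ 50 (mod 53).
41

Baby-step giant-step with step n = ⌈√53⌉ = 8.
Baby steps 14^j mod 53 (j:value) for j=0..7: 0:1, 1:14, 2:37, 3:41, 4:44, 5:33, 6:38, 7:2.
Giant-step multiplier: 14^(-8) ≡ 14^(52-8) = 14^44 ≡ 36 (mod 53).
Giant steps γ_i = 50·36^i mod 53: γ_0=50, γ_1=51, γ_2=34, γ_3=5, γ_4=21, γ_5=14 (in table at j=1).
x = i·n + j = 5·8 + 1 = 41.
Check: 14^41 ≡ 50 (mod 53).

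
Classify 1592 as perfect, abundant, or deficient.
deficient

Proper divisors of 1592: sum = 1 + 2 + 4 + 8 + 199 + 398 + 796 = 1408
Since 1408 < 1592, 1592 is deficient.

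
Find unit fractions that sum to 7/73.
1/11 + 1/201 + 1/161403

Greedy algorithm:
7/73: ceiling(73/7) = 11, use 1/11
4/803: ceiling(803/4) = 201, use 1/201
1/161403: ceiling(161403/1) = 161403, use 1/161403
Result: 7/73 = 1/11 + 1/201 + 1/161403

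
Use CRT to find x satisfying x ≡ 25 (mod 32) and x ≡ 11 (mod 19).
505

Using Chinese Remainder Theorem:
M = 32 × 19 = 608
M1 = 19, M2 = 32
y1 = 19^(-1) mod 32 = 27
y2 = 32^(-1) mod 19 = 3
x = (25×19×27 + 11×32×3) mod 608 = 505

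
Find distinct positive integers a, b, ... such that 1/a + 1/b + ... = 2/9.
1/5 + 1/45

Greedy algorithm:
2/9: ceiling(9/2) = 5, use 1/5
1/45: ceiling(45/1) = 45, use 1/45
Result: 2/9 = 1/5 + 1/45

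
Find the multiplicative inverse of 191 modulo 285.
191

gcd(191, 285) = 1, so the inverse exists.
Extended Euclidean algorithm on (285, 191):
285 = 1 × 191 + 94  ⟹  94 = (1)·285 + (-1)·191
191 = 2 × 94 + 3  ⟹  3 = (-2)·285 + (3)·191
94 = 31 × 3 + 1  ⟹  1 = (63)·285 + (-94)·191
So (-94)·191 ≡ 1 (mod 285), i.e. 191^(-1) ≡ -94 ≡ 191 (mod 285).
Check: 191 × 191 = 36481 ≡ 1 (mod 285)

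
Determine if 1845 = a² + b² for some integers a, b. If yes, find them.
9² + 42² (a=9, b=42)

Factorization: 1845 = 3^2 × 5 × 41
By Fermat: n is sum of two squares iff every prime p ≡ 3 (mod 4) appears to even power.
All primes ≡ 3 (mod 4) appear to even power.
Search a = 0, 1, 2, … for 1845 - a² a perfect square: first hit at a = 9: 1845 - 81 = 1764 = 42².
1845 = 9² + 42² = 81 + 1764 ✓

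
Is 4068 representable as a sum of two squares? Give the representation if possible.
42² + 48² (a=42, b=48)

Factorization: 4068 = 2^2 × 3^2 × 113
By Fermat: n is sum of two squares iff every prime p ≡ 3 (mod 4) appears to even power.
All primes ≡ 3 (mod 4) appear to even power.
Search a = 0, 1, 2, … for 4068 - a² a perfect square: first hit at a = 42: 4068 - 1764 = 2304 = 48².
4068 = 42² + 48² = 1764 + 2304 ✓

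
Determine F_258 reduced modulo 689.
515

Matrix identity: Q^n = [[F_(n+1), F_n], [F_n, F_(n-1)]] with Q = [[1,1],[1,0]].
n = 258 = 100000010₂. Square-and-multiply, entries mod 689:
Q^1 = [[1,1],[1,0]]
Q^2 = (Q^1)² = [[2,1],[1,1]]
Q^4 = (Q^2)² = [[5,3],[3,2]]
Q^8 = (Q^4)² = [[34,21],[21,13]]
Q^16 = (Q^8)² = [[219,298],[298,610]]
Q^32 = (Q^16)² = [[343,380],[380,652]]
Q^64 = (Q^32)² = [[229,528],[528,390]]
Q^129 = (Q^64)²·Q = [[62,505],[505,246]]
Q^258 = (Q^129)² = [[494,515],[515,668]]
F_258 mod 689 = Q^258[0][1] = 515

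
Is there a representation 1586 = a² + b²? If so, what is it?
19² + 35² (a=19, b=35)

Factorization: 1586 = 2 × 13 × 61
By Fermat: n is sum of two squares iff every prime p ≡ 3 (mod 4) appears to even power.
All primes ≡ 3 (mod 4) appear to even power.
Search a = 0, 1, 2, … for 1586 - a² a perfect square: first hit at a = 19: 1586 - 361 = 1225 = 35².
1586 = 19² + 35² = 361 + 1225 ✓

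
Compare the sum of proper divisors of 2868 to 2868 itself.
abundant

Proper divisors of 2868: sum = 1 + 2 + 3 + 4 + 6 + 12 + 239 + 478 + 717 + 956 + 1434 = 3852
Since 3852 > 2868, 2868 is abundant.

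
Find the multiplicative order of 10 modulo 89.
44

89 is prime, so ord(10) divides φ(89) = 88.
Divisors of 88: 1, 2, 4, 8, 11, 22, 44, 88.
Repeated squaring: 10^1 ≡ 10, 10^2 ≡ 11, 10^4 ≡ 32, 10^8 ≡ 45, 10^16 ≡ 67, 10^32 ≡ 39, 10^64 ≡ 8 (mod 89).
Test 10^d mod 89 for each divisor d in increasing order:
10^1 ≡ 10
10^2 ≡ 11
10^4 ≡ 32
10^8 ≡ 45
10^11 = 10^8·10^2·10^1 ≡ 55
10^22 = 10^16·10^4·10^2 ≡ 88
10^44 = 10^32·10^8·10^4 ≡ 1  ← first divisor giving 1
The order is 44.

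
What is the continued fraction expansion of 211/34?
[6; 4, 1, 6]

Euclidean algorithm steps:
211 = 6 × 34 + 7
34 = 4 × 7 + 6
7 = 1 × 6 + 1
6 = 6 × 1 + 0
Continued fraction: [6; 4, 1, 6]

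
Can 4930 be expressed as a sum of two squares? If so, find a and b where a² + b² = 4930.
13² + 69² (a=13, b=69)

Factorization: 4930 = 2 × 5 × 17 × 29
By Fermat: n is sum of two squares iff every prime p ≡ 3 (mod 4) appears to even power.
All primes ≡ 3 (mod 4) appear to even power.
Search a = 0, 1, 2, … for 4930 - a² a perfect square: first hit at a = 13: 4930 - 169 = 4761 = 69².
4930 = 13² + 69² = 169 + 4761 ✓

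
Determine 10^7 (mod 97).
76

Repeated squaring. Binary of 7 = 111.
10^1 ≡ 10 (mod 97); 10^2 ≡ 3 (mod 97); 10^4 ≡ 9 (mod 97)
10^7 = 10^1 × 10^2 × 10^4 ≡ 76 (mod 97)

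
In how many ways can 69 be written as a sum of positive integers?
3554345

p(n) counts ways to write n as a sum of positive integers (order ignored).
Euler's pentagonal recurrence: p(k) = p(k-1) + p(k-2) - p(k-5) - p(k-7) + p(k-12) + p(k-15) - ... (offsets j(3j∓1)/2, signs ++--, p(0)=1, p(<0)=0).
DP table for k = 0..68: p(0)=1, p(1)=1, p(2)=2, p(3)=3, p(4)=5, p(5)=7, p(6)=11, p(7)=15, p(8)=22, p(9)=30, p(10)=42, p(11)=56, p(12)=77, p(13)=101, p(14)=135, p(15)=176, p(16)=231, p(17)=297, p(18)=385, p(19)=490, p(20)=627, p(21)=792, p(22)=1002, p(23)=1255, p(24)=1575, p(25)=1958, p(26)=2436, p(27)=3010, p(28)=3718, p(29)=4565, p(30)=5604, p(31)=6842, p(32)=8349, p(33)=10143, p(34)=12310, p(35)=14883, p(36)=17977, p(37)=21637, p(38)=26015, p(39)=31185, p(40)=37338, p(41)=44583, p(42)=53174, p(43)=63261, p(44)=75175, p(45)=89134, p(46)=105558, p(47)=124754, p(48)=147273, p(49)=173525, p(50)=204226, p(51)=239943, p(52)=281589, p(53)=329931, p(54)=386155, p(55)=451276, p(56)=526823, p(57)=614154, p(58)=715220, p(59)=831820, p(60)=966467, p(61)=1121505, p(62)=1300156, p(63)=1505499, p(64)=1741630, p(65)=2012558, p(66)=2323520, p(67)=2679689, p(68)=3087735.
Final step: p(69) = p(68) + p(67) - p(64) - p(62) + p(57) + p(54) - p(47) - p(43) + p(34) + p(29) - p(18) - p(12)
= 3087735 + 2679689 - 1741630 - 1300156 + 614154 + 386155 - 124754 - 63261 + 12310 + 4565 - 385 - 77
= 3554345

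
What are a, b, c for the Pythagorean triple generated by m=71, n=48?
(2737, 6816, 7345)

Euclid's formula: a = m² - n², b = 2mn, c = m² + n²
m = 71, n = 48
a = 71² - 48² = 5041 - 2304 = 2737
b = 2 × 71 × 48 = 6816
c = 71² + 48² = 5041 + 2304 = 7345
Verification: 2737² + 6816² = 7491169 + 46457856 = 53949025 = 7345² ✓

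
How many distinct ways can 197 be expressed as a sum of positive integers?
3068829878530

p(n) counts ways to write n as a sum of positive integers (order ignored).
Euler's pentagonal recurrence: p(k) = p(k-1) + p(k-2) - p(k-5) - p(k-7) + p(k-12) + p(k-15) - ... (offsets j(3j∓1)/2, signs ++--, p(0)=1, p(<0)=0).
DP table for k = 0..196: p(0)=1, p(1)=1, p(2)=2, p(3)=3, p(4)=5, p(5)=7, p(6)=11, p(7)=15, p(8)=22, p(9)=30, p(10)=42, p(11)=56, p(12)=77, p(13)=101, p(14)=135, p(15)=176, p(16)=231, p(17)=297, p(18)=385, p(19)=490, p(20)=627, p(21)=792, p(22)=1002, p(23)=1255, p(24)=1575, p(25)=1958, p(26)=2436, p(27)=3010, p(28)=3718, p(29)=4565, p(30)=5604, p(31)=6842, p(32)=8349, p(33)=10143, p(34)=12310, p(35)=14883, p(36)=17977, p(37)=21637, p(38)=26015, p(39)=31185, p(40)=37338, p(41)=44583, p(42)=53174, p(43)=63261, p(44)=75175, p(45)=89134, p(46)=105558, p(47)=124754, p(48)=147273, p(49)=173525, p(50)=204226, p(51)=239943, p(52)=281589, p(53)=329931, p(54)=386155, p(55)=451276, p(56)=526823, p(57)=614154, p(58)=715220, p(59)=831820, p(60)=966467, p(61)=1121505, p(62)=1300156, p(63)=1505499, p(64)=1741630, p(65)=2012558, p(66)=2323520, p(67)=2679689, p(68)=3087735, p(69)=3554345, p(70)=4087968, p(71)=4697205, p(72)=5392783, p(73)=6185689, p(74)=7089500, p(75)=8118264, p(76)=9289091, p(77)=10619863, p(78)=12132164, p(79)=13848650, p(80)=15796476, p(81)=18004327, p(82)=20506255, p(83)=23338469, p(84)=26543660, p(85)=30167357, p(86)=34262962, p(87)=38887673, p(88)=44108109, p(89)=49995925, p(90)=56634173, p(91)=64112359, p(92)=72533807, p(93)=82010177, p(94)=92669720, p(95)=104651419, p(96)=118114304, p(97)=133230930, p(98)=150198136, p(99)=169229875, p(100)=190569292, p(101)=214481126, p(102)=241265379, p(103)=271248950, p(104)=304801365, p(105)=342325709, p(106)=384276336, p(107)=431149389, p(108)=483502844, p(109)=541946240, p(110)=607163746, p(111)=679903203, p(112)=761002156, p(113)=851376628, p(114)=952050665, p(115)=1064144451, p(116)=1188908248, p(117)=1327710076, p(118)=1482074143, p(119)=1653668665, p(120)=1844349560, p(121)=2056148051, p(122)=2291320912, p(123)=2552338241, p(124)=2841940500, p(125)=3163127352, p(126)=3519222692, p(127)=3913864295, p(128)=4351078600, p(129)=4835271870, p(130)=5371315400, p(131)=5964539504, p(132)=6620830889, p(133)=7346629512, p(134)=8149040695, p(135)=9035836076, p(136)=10015581680, p(137)=11097645016, p(138)=12292341831, p(139)=13610949895, p(140)=15065878135, p(141)=16670689208, p(142)=18440293320, p(143)=20390982757, p(144)=22540654445, p(145)=24908858009, p(146)=27517052599, p(147)=30388671978, p(148)=33549419497, p(149)=37027355200, p(150)=40853235313, p(151)=45060624582, p(152)=49686288421, p(153)=54770336324, p(154)=60356673280, p(155)=66493182097, p(156)=73232243759, p(157)=80630964769, p(158)=88751778802, p(159)=97662728555, p(160)=107438159466, p(161)=118159068427, p(162)=129913904637, p(163)=142798995930, p(164)=156919475295, p(165)=172389800255, p(166)=189334822579, p(167)=207890420102, p(168)=228204732751, p(169)=250438925115, p(170)=274768617130, p(171)=301384802048, p(172)=330495499613, p(173)=362326859895, p(174)=397125074750, p(175)=435157697830, p(176)=476715857290, p(177)=522115831195, p(178)=571701605655, p(179)=625846753120, p(180)=684957390936, p(181)=749474411781, p(182)=819876908323, p(183)=896684817527, p(184)=980462880430, p(185)=1071823774337, p(186)=1171432692373, p(187)=1280011042268, p(188)=1398341745571, p(189)=1527273599625, p(190)=1667727404093, p(191)=1820701100652, p(192)=1987276856363, p(193)=2168627105469, p(194)=2366022741845, p(195)=2580840212973, p(196)=2814570987591.
Final step: p(197) = p(196) + p(195) - p(192) - p(190) + p(185) + p(182) - p(175) - p(171) + p(162) + p(157) - p(146) - p(140) + p(127) + p(120) - p(105) - p(97) + p(80) + p(71) - p(52) - p(42) + p(21) + p(10)
= 2814570987591 + 2580840212973 - 1987276856363 - 1667727404093 + 1071823774337 + 819876908323 - 435157697830 - 301384802048 + 129913904637 + 80630964769 - 27517052599 - 15065878135 + 3913864295 + 1844349560 - 342325709 - 133230930 + 15796476 + 4697205 - 281589 - 53174 + 792 + 42
= 3068829878530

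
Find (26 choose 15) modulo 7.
1

Using Lucas' theorem:
Write n=26 and k=15 in base 7:
n in base 7: [3, 5]
k in base 7: [2, 1]
C(26,15) mod 7 = ∏ C(n_i, k_i) mod 7
Digit binomials (mod 7): C(3,2) = 3; C(5,1) = 5
Product: 3 × 5 = 15 ≡ 1 (mod 7)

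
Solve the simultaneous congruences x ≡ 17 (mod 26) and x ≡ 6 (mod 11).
17

Using Chinese Remainder Theorem:
M = 26 × 11 = 286
M1 = 11, M2 = 26
y1 = 11^(-1) mod 26 = 19
y2 = 26^(-1) mod 11 = 3
x = (17×11×19 + 6×26×3) mod 286 = 17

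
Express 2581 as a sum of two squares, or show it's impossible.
9² + 50² (a=9, b=50)

Factorization: 2581 = 29 × 89
By Fermat: n is sum of two squares iff every prime p ≡ 3 (mod 4) appears to even power.
All primes ≡ 3 (mod 4) appear to even power.
Search a = 0, 1, 2, … for 2581 - a² a perfect square: first hit at a = 9: 2581 - 81 = 2500 = 50².
2581 = 9² + 50² = 81 + 2500 ✓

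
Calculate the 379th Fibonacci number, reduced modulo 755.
376

Matrix identity: Q^n = [[F_(n+1), F_n], [F_n, F_(n-1)]] with Q = [[1,1],[1,0]].
n = 379 = 101111011₂. Square-and-multiply, entries mod 755:
Q^1 = [[1,1],[1,0]]
Q^2 = (Q^1)² = [[2,1],[1,1]]
Q^5 = (Q^2)²·Q = [[8,5],[5,3]]
Q^11 = (Q^5)²·Q = [[144,89],[89,55]]
Q^23 = (Q^11)²·Q = [[313,722],[722,346]]
Q^47 = (Q^23)²·Q = [[301,153],[153,148]]
Q^94 = (Q^47)² = [[5,747],[747,13]]
Q^189 = (Q^94)²·Q = [[700,89],[89,611]]
Q^379 = (Q^189)²·Q = [[30,376],[376,409]]
F_379 mod 755 = Q^379[0][1] = 376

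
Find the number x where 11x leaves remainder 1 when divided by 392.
107

gcd(11, 392) = 1, so the inverse exists.
Extended Euclidean algorithm on (392, 11):
392 = 35 × 11 + 7  ⟹  7 = (1)·392 + (-35)·11
11 = 1 × 7 + 4  ⟹  4 = (-1)·392 + (36)·11
7 = 1 × 4 + 3  ⟹  3 = (2)·392 + (-71)·11
4 = 1 × 3 + 1  ⟹  1 = (-3)·392 + (107)·11
So (107)·11 ≡ 1 (mod 392), i.e. 11^(-1) ≡ 107 (mod 392).
Check: 11 × 107 = 1177 ≡ 1 (mod 392)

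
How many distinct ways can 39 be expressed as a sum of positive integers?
31185

p(n) counts ways to write n as a sum of positive integers (order ignored).
Euler's pentagonal recurrence: p(k) = p(k-1) + p(k-2) - p(k-5) - p(k-7) + p(k-12) + p(k-15) - ... (offsets j(3j∓1)/2, signs ++--, p(0)=1, p(<0)=0).
DP table for k = 0..38: p(0)=1, p(1)=1, p(2)=2, p(3)=3, p(4)=5, p(5)=7, p(6)=11, p(7)=15, p(8)=22, p(9)=30, p(10)=42, p(11)=56, p(12)=77, p(13)=101, p(14)=135, p(15)=176, p(16)=231, p(17)=297, p(18)=385, p(19)=490, p(20)=627, p(21)=792, p(22)=1002, p(23)=1255, p(24)=1575, p(25)=1958, p(26)=2436, p(27)=3010, p(28)=3718, p(29)=4565, p(30)=5604, p(31)=6842, p(32)=8349, p(33)=10143, p(34)=12310, p(35)=14883, p(36)=17977, p(37)=21637, p(38)=26015.
Final step: p(39) = p(38) + p(37) - p(34) - p(32) + p(27) + p(24) - p(17) - p(13) + p(4)
= 26015 + 21637 - 12310 - 8349 + 3010 + 1575 - 297 - 101 + 5
= 31185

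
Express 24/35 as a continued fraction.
[0; 1, 2, 5, 2]

Euclidean algorithm steps:
24 = 0 × 35 + 24
35 = 1 × 24 + 11
24 = 2 × 11 + 2
11 = 5 × 2 + 1
2 = 2 × 1 + 0
Continued fraction: [0; 1, 2, 5, 2]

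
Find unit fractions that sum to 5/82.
1/17 + 1/465 + 1/648210

Greedy algorithm:
5/82: ceiling(82/5) = 17, use 1/17
3/1394: ceiling(1394/3) = 465, use 1/465
1/648210: ceiling(648210/1) = 648210, use 1/648210
Result: 5/82 = 1/17 + 1/465 + 1/648210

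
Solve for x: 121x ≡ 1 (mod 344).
145

gcd(121, 344) = 1, so the inverse exists.
Extended Euclidean algorithm on (344, 121):
344 = 2 × 121 + 102  ⟹  102 = (1)·344 + (-2)·121
121 = 1 × 102 + 19  ⟹  19 = (-1)·344 + (3)·121
102 = 5 × 19 + 7  ⟹  7 = (6)·344 + (-17)·121
19 = 2 × 7 + 5  ⟹  5 = (-13)·344 + (37)·121
7 = 1 × 5 + 2  ⟹  2 = (19)·344 + (-54)·121
5 = 2 × 2 + 1  ⟹  1 = (-51)·344 + (145)·121
So (145)·121 ≡ 1 (mod 344), i.e. 121^(-1) ≡ 145 (mod 344).
Check: 121 × 145 = 17545 ≡ 1 (mod 344)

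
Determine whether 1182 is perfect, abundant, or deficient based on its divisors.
abundant

Proper divisors of 1182: sum = 1 + 2 + 3 + 6 + 197 + 394 + 591 = 1194
Since 1194 > 1182, 1182 is abundant.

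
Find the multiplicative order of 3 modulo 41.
8

41 is prime, so ord(3) divides φ(41) = 40.
Divisors of 40: 1, 2, 4, 5, 8, 10, 20, 40.
Repeated squaring: 3^1 ≡ 3, 3^2 ≡ 9, 3^4 ≡ 40, 3^8 ≡ 1, 3^16 ≡ 1, 3^32 ≡ 1 (mod 41).
Test 3^d mod 41 for each divisor d in increasing order:
3^1 ≡ 3
3^2 ≡ 9
3^4 ≡ 40
3^5 = 3^4·3^1 ≡ 38
3^8 ≡ 1  ← first divisor giving 1
The order is 8.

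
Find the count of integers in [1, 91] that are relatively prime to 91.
72

91 = 7 × 13
φ(n) = n × ∏(1 - 1/p) for each prime p dividing n
φ(91) = 91 × (1 - 1/7) × (1 - 1/13) = 72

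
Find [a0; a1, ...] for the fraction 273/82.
[3; 3, 27]

Euclidean algorithm steps:
273 = 3 × 82 + 27
82 = 3 × 27 + 1
27 = 27 × 1 + 0
Continued fraction: [3; 3, 27]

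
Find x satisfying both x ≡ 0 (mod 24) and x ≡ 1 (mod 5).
96

Using Chinese Remainder Theorem:
M = 24 × 5 = 120
M1 = 5, M2 = 24
y1 = 5^(-1) mod 24 = 5
y2 = 24^(-1) mod 5 = 4
x = (0×5×5 + 1×24×4) mod 120 = 96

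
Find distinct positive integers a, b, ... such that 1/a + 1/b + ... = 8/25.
1/4 + 1/15 + 1/300

Greedy algorithm:
8/25: ceiling(25/8) = 4, use 1/4
7/100: ceiling(100/7) = 15, use 1/15
1/300: ceiling(300/1) = 300, use 1/300
Result: 8/25 = 1/4 + 1/15 + 1/300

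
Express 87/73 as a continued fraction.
[1; 5, 4, 1, 2]

Euclidean algorithm steps:
87 = 1 × 73 + 14
73 = 5 × 14 + 3
14 = 4 × 3 + 2
3 = 1 × 2 + 1
2 = 2 × 1 + 0
Continued fraction: [1; 5, 4, 1, 2]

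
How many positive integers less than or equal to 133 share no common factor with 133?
108

133 = 7 × 19
φ(n) = n × ∏(1 - 1/p) for each prime p dividing n
φ(133) = 133 × (1 - 1/7) × (1 - 1/19) = 108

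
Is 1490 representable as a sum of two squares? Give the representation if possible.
11² + 37² (a=11, b=37)

Factorization: 1490 = 2 × 5 × 149
By Fermat: n is sum of two squares iff every prime p ≡ 3 (mod 4) appears to even power.
All primes ≡ 3 (mod 4) appear to even power.
Search a = 0, 1, 2, … for 1490 - a² a perfect square: first hit at a = 11: 1490 - 121 = 1369 = 37².
1490 = 11² + 37² = 121 + 1369 ✓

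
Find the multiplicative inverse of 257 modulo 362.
131

gcd(257, 362) = 1, so the inverse exists.
Extended Euclidean algorithm on (362, 257):
362 = 1 × 257 + 105  ⟹  105 = (1)·362 + (-1)·257
257 = 2 × 105 + 47  ⟹  47 = (-2)·362 + (3)·257
105 = 2 × 47 + 11  ⟹  11 = (5)·362 + (-7)·257
47 = 4 × 11 + 3  ⟹  3 = (-22)·362 + (31)·257
11 = 3 × 3 + 2  ⟹  2 = (71)·362 + (-100)·257
3 = 1 × 2 + 1  ⟹  1 = (-93)·362 + (131)·257
So (131)·257 ≡ 1 (mod 362), i.e. 257^(-1) ≡ 131 (mod 362).
Check: 257 × 131 = 33667 ≡ 1 (mod 362)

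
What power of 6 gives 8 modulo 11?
7

Baby-step giant-step with step n = ⌈√11⌉ = 4.
Baby steps 6^j mod 11 (j:value) for j=0..3: 0:1, 1:6, 2:3, 3:7.
Giant-step multiplier: 6^(-4) ≡ 6^(10-4) = 6^6 ≡ 5 (mod 11).
Giant steps γ_i = 8·5^i mod 11: γ_0=8, γ_1=7 (in table at j=3).
x = i·n + j = 1·4 + 3 = 7.
Check: 6^7 ≡ 8 (mod 11).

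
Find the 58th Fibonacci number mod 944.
295

Matrix identity: Q^n = [[F_(n+1), F_n], [F_n, F_(n-1)]] with Q = [[1,1],[1,0]].
n = 58 = 111010₂. Square-and-multiply, entries mod 944:
Q^1 = [[1,1],[1,0]]
Q^3 = (Q^1)²·Q = [[3,2],[2,1]]
Q^7 = (Q^3)²·Q = [[21,13],[13,8]]
Q^14 = (Q^7)² = [[610,377],[377,233]]
Q^29 = (Q^14)²·Q = [[376,693],[693,627]]
Q^58 = (Q^29)² = [[473,295],[295,178]]
F_58 mod 944 = Q^58[0][1] = 295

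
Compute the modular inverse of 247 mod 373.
74

gcd(247, 373) = 1, so the inverse exists.
Extended Euclidean algorithm on (373, 247):
373 = 1 × 247 + 126  ⟹  126 = (1)·373 + (-1)·247
247 = 1 × 126 + 121  ⟹  121 = (-1)·373 + (2)·247
126 = 1 × 121 + 5  ⟹  5 = (2)·373 + (-3)·247
121 = 24 × 5 + 1  ⟹  1 = (-49)·373 + (74)·247
So (74)·247 ≡ 1 (mod 373), i.e. 247^(-1) ≡ 74 (mod 373).
Check: 247 × 74 = 18278 ≡ 1 (mod 373)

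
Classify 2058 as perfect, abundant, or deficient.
abundant

Proper divisors of 2058: sum = 1 + 2 + 3 + 6 + 7 + 14 + 21 + 42 + 49 + 98 + 147 + 294 + 343 + 686 + 1029 = 2742
Since 2742 > 2058, 2058 is abundant.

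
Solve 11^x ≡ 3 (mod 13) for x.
4

Baby-step giant-step with step n = ⌈√13⌉ = 4.
Baby steps 11^j mod 13 (j:value) for j=0..3: 0:1, 1:11, 2:4, 3:5.
Giant-step multiplier: 11^(-4) ≡ 11^(12-4) = 11^8 ≡ 9 (mod 13).
Giant steps γ_i = 3·9^i mod 13: γ_0=3, γ_1=1 (in table at j=0).
x = i·n + j = 1·4 + 0 = 4.
Check: 11^4 ≡ 3 (mod 13).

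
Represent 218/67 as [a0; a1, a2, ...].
[3; 3, 1, 16]

Euclidean algorithm steps:
218 = 3 × 67 + 17
67 = 3 × 17 + 16
17 = 1 × 16 + 1
16 = 16 × 1 + 0
Continued fraction: [3; 3, 1, 16]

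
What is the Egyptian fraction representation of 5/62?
1/13 + 1/269 + 1/216814

Greedy algorithm:
5/62: ceiling(62/5) = 13, use 1/13
3/806: ceiling(806/3) = 269, use 1/269
1/216814: ceiling(216814/1) = 216814, use 1/216814
Result: 5/62 = 1/13 + 1/269 + 1/216814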